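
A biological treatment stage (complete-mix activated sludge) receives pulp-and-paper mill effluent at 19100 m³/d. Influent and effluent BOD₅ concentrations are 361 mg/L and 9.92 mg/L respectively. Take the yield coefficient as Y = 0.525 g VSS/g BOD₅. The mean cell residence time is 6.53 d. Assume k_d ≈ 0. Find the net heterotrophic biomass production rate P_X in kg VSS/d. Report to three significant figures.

Since k_d ≈ 0, Y_obs = Y = 0.525 g VSS/g BOD₅.
Mass of BOD₅ removed per day: Q(S₀ − S) = 19100 × 351.1 g/m³ = 6706 kg/d.
Net biomass production P_X = Y_obs × Q·(S₀ − S) = 0.5250 × 6706 = 3520 kg VSS/d.

P_X ≈ 3520 kg VSS/d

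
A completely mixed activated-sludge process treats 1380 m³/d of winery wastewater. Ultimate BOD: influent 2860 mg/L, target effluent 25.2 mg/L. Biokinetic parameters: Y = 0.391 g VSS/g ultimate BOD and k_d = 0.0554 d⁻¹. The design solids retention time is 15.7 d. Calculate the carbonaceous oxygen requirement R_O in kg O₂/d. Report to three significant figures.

R_O ≈ 2750 kg O₂/d

Correct the yield for decay: Y_obs = Y/(1 + k_d θ_c) = 0.391 / (1 + 0.0554 × 15.7) = 0.391 / 1.870 = 0.2091.
Substrate removed = Q·(S₀ − S) = 1380 m³/d × (2860 − 25.2) g/m³ = 3.91×10^6 g/d = 3912 kg/d.
Net sludge production P_X = 0.2091 × 3912 = 818.1 kg VSS/d.
R_O = Q·ΔS − 1.42 P_X = 3912 − 1162 = 2750 kg O₂/d.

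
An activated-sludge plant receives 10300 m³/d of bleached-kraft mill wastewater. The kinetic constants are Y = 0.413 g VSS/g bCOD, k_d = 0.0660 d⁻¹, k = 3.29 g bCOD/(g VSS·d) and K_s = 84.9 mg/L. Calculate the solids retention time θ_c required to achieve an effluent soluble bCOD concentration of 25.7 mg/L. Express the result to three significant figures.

At the target effluent, Y k S/(K_s+S) = 0.413×3.29×25.7/110.6 = 0.3157 d⁻¹.
θ_c = 1/(μ − k_d) = 1/(0.3157 − 0.0660) = 1/0.2497 = 4.004 d.

θ_c ≈ 4.00 d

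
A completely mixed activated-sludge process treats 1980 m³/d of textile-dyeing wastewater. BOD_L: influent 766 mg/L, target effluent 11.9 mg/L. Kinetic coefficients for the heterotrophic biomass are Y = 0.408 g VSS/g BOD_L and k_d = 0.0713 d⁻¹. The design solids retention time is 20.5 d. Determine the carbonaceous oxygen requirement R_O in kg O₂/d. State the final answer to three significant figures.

Observed yield with endogenous decay: Y_obs = Y / (1 + k_d·θ_c) = 0.408 / (1 + 0.0713 × 20.5) = 0.408 / 2.462 = 0.1657 g VSS/g BOD_L.
Substrate removed = Q·(S₀ − S) = 1980 m³/d × (766 − 11.9) g/m³ = 1.49×10^6 g/d = 1493 kg/d.
P_X = Y_obs·Q·(S₀ − S) = 0.1657 × 1493 = 247.5 kg VSS/d.
R_O = Q·(S₀ − S) − 1.42·P_X = 1493 − 1.42 × 247.5 = 1142 kg O₂/d.

R_O ≈ 1140 kg O₂/d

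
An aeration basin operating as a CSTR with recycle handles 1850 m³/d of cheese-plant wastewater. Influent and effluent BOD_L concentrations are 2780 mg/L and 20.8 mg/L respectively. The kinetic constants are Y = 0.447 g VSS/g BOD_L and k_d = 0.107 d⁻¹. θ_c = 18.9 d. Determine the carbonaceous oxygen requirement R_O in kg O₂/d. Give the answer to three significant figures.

R_O ≈ 4030 kg O₂/d

Correct the yield for decay: Y_obs = Y/(1 + k_d θ_c) = 0.447 / (1 + 0.107 × 18.9) = 0.447 / 3.022 = 0.1479.
Mass of BOD_L removed per day: Q(S₀ − S) = 1850 × 2759 g/m³ = 5105 kg/d.
Biomass synthesised: P_X = Y_obs × 5105 = 755.0 kg VSS/d.
R_O = Q·(S₀ − S) − 1.42·P_X = 5105 − 1.42 × 755.0 = 4032 kg O₂/d.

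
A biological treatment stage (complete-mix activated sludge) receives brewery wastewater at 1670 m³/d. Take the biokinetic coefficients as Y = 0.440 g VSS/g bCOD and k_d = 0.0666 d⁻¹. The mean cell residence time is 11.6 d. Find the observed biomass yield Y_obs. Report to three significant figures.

The observed yield is Y_obs = Y/(1 + k_d·θ_c) = 0.440 / (1 + 0.0666 × 11.6) = 0.440 / 1.773 = 0.2482 g VSS per g bCOD removed.

Y_obs ≈ 0.248 g VSS/g bCOD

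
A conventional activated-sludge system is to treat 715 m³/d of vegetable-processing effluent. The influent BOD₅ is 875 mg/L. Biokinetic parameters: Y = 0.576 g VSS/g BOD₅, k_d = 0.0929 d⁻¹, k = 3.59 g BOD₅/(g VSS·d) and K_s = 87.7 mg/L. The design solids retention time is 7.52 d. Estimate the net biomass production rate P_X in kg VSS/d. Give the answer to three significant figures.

P_X ≈ 210 kg VSS/d

Effluent substrate depends only on kinetics and SRT: S = K_s(1 + k_d θ_c) / [θ_c(Yk − k_d) − 1] = 87.7 × (1 + 0.0929 × 7.52) / [7.52 × (0.576 × 3.59 − 0.0929) − 1] = 149.0 / 13.85 = 10.75 mg/L.
Y_obs = Y / (1 + k_d θ_c) = 0.576 / (1 + 0.0929 × 7.52) = 0.576 / 1.699 = 0.3391.
Mass of BOD₅ removed per day: Q(S₀ − S) = 715 × 864.2 g/m³ = 617.9 kg/d.
P_X = Y_obs · Q(S₀ − S) = 0.3391 × 617.9 = 209.5 kg VSS/d.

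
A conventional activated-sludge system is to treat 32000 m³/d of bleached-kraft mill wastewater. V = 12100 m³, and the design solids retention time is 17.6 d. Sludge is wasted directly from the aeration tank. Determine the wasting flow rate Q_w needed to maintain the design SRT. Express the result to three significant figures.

For wasting at MLVSS concentration, Q_w = V/θ_c = 12100/17.6 = 687.5 m³/d.

Q_w ≈ 688 m³/d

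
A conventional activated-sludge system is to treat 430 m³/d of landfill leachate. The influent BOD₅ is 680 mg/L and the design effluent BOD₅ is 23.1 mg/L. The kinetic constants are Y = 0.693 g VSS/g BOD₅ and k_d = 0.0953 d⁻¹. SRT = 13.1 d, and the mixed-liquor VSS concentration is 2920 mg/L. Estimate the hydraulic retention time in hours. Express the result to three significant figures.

τ ≈ 21.8 h

From the SRT design equation V = Y Q (S₀−S) θ_c / [X (1 + k_d θ_c)] = 0.693 × 430 × (680 − 23.1) × 13.1 / [2920 × (1 + 0.0953 × 13.1)] = 2.56×10^6 / 6565 = 390.6 m³.
Hydraulic retention time τ = V/Q = 390.6 / 430 = 0.9083 d = 21.80 h.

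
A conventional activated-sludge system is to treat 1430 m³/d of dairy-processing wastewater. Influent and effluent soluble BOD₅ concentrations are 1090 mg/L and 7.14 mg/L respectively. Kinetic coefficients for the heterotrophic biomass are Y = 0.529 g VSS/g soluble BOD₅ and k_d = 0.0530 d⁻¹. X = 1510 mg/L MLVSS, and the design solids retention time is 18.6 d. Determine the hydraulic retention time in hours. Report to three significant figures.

Steady-state biomass mass balance: V·X·(1 + k_d·θ_c) = Y·Q·(S₀ − S)·θ_c, so V = 0.529 × 1430 × (1090 − 7.14) × 18.6 / [1510 × (1 + 0.0530 × 18.6)] = 1.52×10^7 / 2999 = 5081 m³.
HRT = V/Q = 5081 m³ / 1430 m³·d⁻¹ = 3.553 d × 24 = 85.28 h.

τ ≈ 85.3 h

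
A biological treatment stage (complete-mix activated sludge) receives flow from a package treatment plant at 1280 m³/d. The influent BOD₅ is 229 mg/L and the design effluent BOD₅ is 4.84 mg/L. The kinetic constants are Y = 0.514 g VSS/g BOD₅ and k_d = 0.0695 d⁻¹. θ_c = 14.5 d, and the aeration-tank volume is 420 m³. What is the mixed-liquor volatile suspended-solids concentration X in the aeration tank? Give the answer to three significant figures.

X ≈ 2540 mg/L

Solving the biomass balance for X: X = Y Q (S₀−S) θ_c / [V (1+k_d θ_c)] = 0.514 × 1280 × (229 − 4.84) × 14.5 / [420 × (1 + 0.0695 × 14.5)] = 2536 mg/L.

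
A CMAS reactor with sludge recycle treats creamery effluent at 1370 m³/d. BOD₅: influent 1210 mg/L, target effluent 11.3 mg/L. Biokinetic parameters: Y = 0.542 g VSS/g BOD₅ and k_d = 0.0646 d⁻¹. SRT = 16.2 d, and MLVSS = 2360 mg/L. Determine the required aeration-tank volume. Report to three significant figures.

Rearranging the biomass balance for a CMAS with decay, V = Y·Q·ΔS·θ_c / [X·(1+k_d θ_c)] = 0.542 × 1370 × (1210 − 11.3) × 16.2 / [2360 × (1 + 0.0646 × 16.2)] = 1.44×10^7 / 4830 = 2986 m³.

V ≈ 2990 m³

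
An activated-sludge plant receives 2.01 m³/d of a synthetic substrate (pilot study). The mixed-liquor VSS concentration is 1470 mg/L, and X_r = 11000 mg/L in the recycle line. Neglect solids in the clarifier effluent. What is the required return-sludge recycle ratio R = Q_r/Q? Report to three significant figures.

Solids balance on the clarifier gives (1+R)X = R·X_r, so R = X/(X_r − X) = 1470 / (11000 − 1470) = 0.1542.

R ≈ 0.154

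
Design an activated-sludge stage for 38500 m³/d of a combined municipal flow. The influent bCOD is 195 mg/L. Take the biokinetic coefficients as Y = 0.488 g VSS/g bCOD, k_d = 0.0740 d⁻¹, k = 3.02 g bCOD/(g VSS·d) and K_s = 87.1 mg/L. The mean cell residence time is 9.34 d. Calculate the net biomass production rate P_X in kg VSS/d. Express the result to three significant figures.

For a completely mixed reactor with recycle the Lawrence–McCarty relation gives S = K_s·(1 + k_d·θ_c) / [θ_c·(Y·k − k_d) − 1] = 87.1 × (1 + 0.0740 × 9.34) / [9.34 × (0.488 × 3.02 − 0.0740) − 1] = 147.3 / 12.07 = 12.20 mg/L.
Y_obs = Y / (1 + k_d θ_c) = 0.488 / (1 + 0.0740 × 9.34) = 0.488 / 1.691 = 0.2886.
Q·(S₀ − S) = 38500 × (195 − 12.2) × 10⁻³ = 7038 kg/d removed.
Biomass produced: P_X = Y_obs·Q·ΔS = 0.2886 × 7038 ≈ 2031 kg VSS/d.

P_X ≈ 2030 kg VSS/d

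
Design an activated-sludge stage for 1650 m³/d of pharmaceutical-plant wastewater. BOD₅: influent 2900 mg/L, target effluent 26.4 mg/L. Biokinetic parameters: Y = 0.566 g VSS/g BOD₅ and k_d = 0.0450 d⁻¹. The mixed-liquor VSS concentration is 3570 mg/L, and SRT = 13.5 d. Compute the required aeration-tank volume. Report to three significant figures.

Steady-state biomass mass balance: V·X·(1 + k_d·θ_c) = Y·Q·(S₀ − S)·θ_c, so V = 0.566 × 1650 × (2900 − 26.4) × 13.5 / [3570 × (1 + 0.0450 × 13.5)] = 3.62×10^7 / 5739 = 6313 m³.

V ≈ 6310 m³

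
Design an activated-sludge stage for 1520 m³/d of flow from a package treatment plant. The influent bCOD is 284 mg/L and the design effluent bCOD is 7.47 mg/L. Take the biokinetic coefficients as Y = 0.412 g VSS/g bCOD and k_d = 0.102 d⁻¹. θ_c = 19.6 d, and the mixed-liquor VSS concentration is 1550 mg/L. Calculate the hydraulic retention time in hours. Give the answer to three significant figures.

Rearranging the biomass balance for a CMAS with decay, V = Y·Q·ΔS·θ_c / [X·(1+k_d θ_c)] = 0.412 × 1520 × (284 − 7.47) × 19.6 / [1550 × (1 + 0.102 × 19.6)] = 3.39×10^6 / 4649 = 730.1 m³.
HRT = V/Q = 730.1 m³ / 1520 m³·d⁻¹ = 0.4804 d × 24 = 11.53 h.

τ ≈ 11.5 h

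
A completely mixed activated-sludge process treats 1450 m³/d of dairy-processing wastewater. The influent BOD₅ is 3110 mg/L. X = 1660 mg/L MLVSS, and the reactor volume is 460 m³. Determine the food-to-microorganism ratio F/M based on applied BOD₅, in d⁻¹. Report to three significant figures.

F/M ≈ 5.91 d⁻¹

F/M = Q·S₀ / (V·X) = 1450 × 3110 / (460.0 × 1660) = 5.906 g BOD₅·(g VSS·d)⁻¹.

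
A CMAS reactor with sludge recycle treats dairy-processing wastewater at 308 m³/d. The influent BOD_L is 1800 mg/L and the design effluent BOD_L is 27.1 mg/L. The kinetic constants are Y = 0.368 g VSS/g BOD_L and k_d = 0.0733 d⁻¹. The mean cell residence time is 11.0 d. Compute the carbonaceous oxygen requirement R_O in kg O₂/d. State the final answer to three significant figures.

R_O ≈ 388 kg O₂/d

The observed yield is Y_obs = Y/(1 + k_d·θ_c) = 0.368 / (1 + 0.0733 × 11.0) = 0.368 / 1.806 = 0.2037 g VSS per g BOD_L removed.
Q·(S₀ − S) = 308 × (1800 − 27.1) × 10⁻³ = 546.1 kg/d removed.
Net sludge production P_X = 0.2037 × 546.1 = 111.2 kg VSS/d.
R_O = Q·(S₀ − S) − 1.42·P_X = 546.1 − 1.42 × 111.2 = 388.1 kg O₂/d.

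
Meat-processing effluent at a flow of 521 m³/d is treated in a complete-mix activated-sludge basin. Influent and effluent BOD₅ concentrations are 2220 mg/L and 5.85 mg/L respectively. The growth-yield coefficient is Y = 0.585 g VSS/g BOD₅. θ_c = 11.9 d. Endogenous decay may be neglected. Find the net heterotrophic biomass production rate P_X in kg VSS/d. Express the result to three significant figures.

Since k_d ≈ 0, Y_obs = Y = 0.585 g VSS/g BOD₅.
Mass of BOD₅ removed per day: Q(S₀ − S) = 521 × 2214 g/m³ = 1154 kg/d.
P_X = Y_obs · Q(S₀ − S) = 0.5850 × 1154 = 674.8 kg VSS/d.

P_X ≈ 675 kg VSS/d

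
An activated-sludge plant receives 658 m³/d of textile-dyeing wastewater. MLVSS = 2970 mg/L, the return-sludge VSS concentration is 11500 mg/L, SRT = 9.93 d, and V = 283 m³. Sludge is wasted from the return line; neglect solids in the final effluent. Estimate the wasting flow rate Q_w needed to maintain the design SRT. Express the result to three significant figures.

Q_w ≈ 7.36 m³/d

Wasting from the return line (neglecting effluent solids): Q_w = V·X / (θ_c·X_r) = 283.0 × 2970 / (9.93 × 11500) = 7.360 m³/d.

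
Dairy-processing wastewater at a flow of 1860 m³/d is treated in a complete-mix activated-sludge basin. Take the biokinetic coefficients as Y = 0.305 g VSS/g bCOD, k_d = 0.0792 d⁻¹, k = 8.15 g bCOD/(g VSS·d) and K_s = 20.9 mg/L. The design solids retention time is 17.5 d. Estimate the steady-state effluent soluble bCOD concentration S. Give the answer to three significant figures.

S ≈ 1.21 mg/L

Effluent substrate depends only on kinetics and SRT: S = K_s(1 + k_d θ_c) / [θ_c(Yk − k_d) − 1] = 20.9 × (1 + 0.0792 × 17.5) / [17.5 × (0.305 × 8.15 − 0.0792) − 1] = 49.87 / 41.11 = 1.213 mg/L.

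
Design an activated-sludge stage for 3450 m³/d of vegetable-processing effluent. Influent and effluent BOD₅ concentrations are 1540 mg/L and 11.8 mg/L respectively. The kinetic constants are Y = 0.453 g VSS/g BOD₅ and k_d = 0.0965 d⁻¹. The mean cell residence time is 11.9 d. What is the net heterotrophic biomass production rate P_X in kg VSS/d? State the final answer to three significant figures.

Y_obs = Y / (1 + k_d θ_c) = 0.453 / (1 + 0.0965 × 11.9) = 0.453 / 2.148 = 0.2109.
Substrate removed = Q·(S₀ − S) = 3450 m³/d × (1540 − 11.8) g/m³ = 5.27×10^6 g/d = 5272 kg/d.
So the net sludge growth is P_X = 0.2109 × 5272 = 1112 kg VSS/d.

P_X ≈ 1110 kg VSS/d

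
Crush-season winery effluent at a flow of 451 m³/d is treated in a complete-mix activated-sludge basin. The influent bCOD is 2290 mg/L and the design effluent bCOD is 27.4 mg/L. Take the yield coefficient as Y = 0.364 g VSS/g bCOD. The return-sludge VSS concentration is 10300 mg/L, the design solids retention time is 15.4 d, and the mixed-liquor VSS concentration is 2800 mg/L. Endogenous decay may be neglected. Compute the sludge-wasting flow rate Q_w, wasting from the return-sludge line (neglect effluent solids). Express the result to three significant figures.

Q_w ≈ 36.1 m³/d

V·X = Y·Q·ΔS·θ_c gives V = 0.364 × 451 × (2290 − 27.4) × 15.4 / 2800 = 2043 m³.
Q_w = (V·X)/(θ_c X_r) = 2043 × 2800 / (15.4 × 10300) = 36.06 m³/d.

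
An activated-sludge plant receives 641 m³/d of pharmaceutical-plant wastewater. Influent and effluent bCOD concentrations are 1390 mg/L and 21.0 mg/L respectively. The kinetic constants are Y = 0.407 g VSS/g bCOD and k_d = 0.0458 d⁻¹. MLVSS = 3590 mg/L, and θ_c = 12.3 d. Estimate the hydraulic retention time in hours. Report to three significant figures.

τ ≈ 29.3 h

Rearranging the biomass balance for a CMAS with decay, V = Y·Q·ΔS·θ_c / [X·(1+k_d θ_c)] = 0.407 × 641 × (1390 − 21.0) × 12.3 / [3590 × (1 + 0.0458 × 12.3)] = 4.39×10^6 / 5612 = 782.7 m³.
HRT = V/Q = 782.7 m³ / 641 m³·d⁻¹ = 1.221 d × 24 = 29.31 h.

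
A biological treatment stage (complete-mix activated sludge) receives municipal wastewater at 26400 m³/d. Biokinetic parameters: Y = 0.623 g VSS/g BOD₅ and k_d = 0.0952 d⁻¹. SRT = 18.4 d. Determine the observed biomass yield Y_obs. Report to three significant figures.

Y_obs ≈ 0.226 g VSS/g BOD₅

Y_obs = Y / (1 + k_d θ_c) = 0.623 / (1 + 0.0952 × 18.4) = 0.623 / 2.752 = 0.2264.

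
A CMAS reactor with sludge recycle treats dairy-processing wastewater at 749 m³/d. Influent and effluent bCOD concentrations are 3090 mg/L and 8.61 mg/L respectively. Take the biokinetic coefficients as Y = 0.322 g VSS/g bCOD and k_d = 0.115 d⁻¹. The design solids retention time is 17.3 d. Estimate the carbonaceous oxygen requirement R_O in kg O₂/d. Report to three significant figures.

Observed yield with endogenous decay: Y_obs = Y / (1 + k_d·θ_c) = 0.322 / (1 + 0.115 × 17.3) = 0.322 / 2.990 = 0.1077 g VSS/g bCOD.
ΔS = 3090 − 8.61 = 3081 mg/L, so the substrate removal rate is 749 × 3081/1000 = 2308 kg bCOD/d.
Net sludge production P_X = 0.1077 × 2308 = 248.6 kg VSS/d.
R_O = Q·(S₀ − S) − 1.42·P_X = 2308 − 1.42 × 248.6 = 1955 kg O₂/d.

R_O ≈ 1950 kg O₂/d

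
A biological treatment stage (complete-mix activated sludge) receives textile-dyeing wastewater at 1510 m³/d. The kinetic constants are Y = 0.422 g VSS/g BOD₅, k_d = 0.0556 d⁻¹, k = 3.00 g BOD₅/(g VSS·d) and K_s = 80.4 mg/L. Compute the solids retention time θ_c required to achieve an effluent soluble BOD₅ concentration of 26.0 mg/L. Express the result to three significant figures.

θ_c ≈ 3.94 d

At the target effluent, Y k S/(K_s+S) = 0.422×3.00×26.0/106.4 = 0.3094 d⁻¹.
θ_c = 1/(μ − k_d) = 1/(0.3094 − 0.0556) = 1/0.2538 = 3.941 d.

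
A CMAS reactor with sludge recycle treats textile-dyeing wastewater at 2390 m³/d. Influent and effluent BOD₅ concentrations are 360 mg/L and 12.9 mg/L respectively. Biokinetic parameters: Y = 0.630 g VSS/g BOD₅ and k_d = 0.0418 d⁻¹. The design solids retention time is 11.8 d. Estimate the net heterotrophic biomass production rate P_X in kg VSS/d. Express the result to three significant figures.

The observed yield is Y_obs = Y/(1 + k_d·θ_c) = 0.630 / (1 + 0.0418 × 11.8) = 0.630 / 1.493 = 0.4219 g VSS per g BOD₅ removed.
Mass of BOD₅ removed per day: Q(S₀ − S) = 2390 × 347.1 g/m³ = 829.6 kg/d.
So the net sludge growth is P_X = 0.4219 × 829.6 = 350.0 kg VSS/d.

P_X ≈ 350 kg VSS/d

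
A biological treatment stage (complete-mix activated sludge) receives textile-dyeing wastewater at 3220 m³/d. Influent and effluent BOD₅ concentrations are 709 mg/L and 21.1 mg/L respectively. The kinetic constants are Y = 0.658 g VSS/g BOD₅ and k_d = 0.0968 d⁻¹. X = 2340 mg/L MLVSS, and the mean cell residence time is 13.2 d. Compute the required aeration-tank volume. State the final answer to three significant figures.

From the SRT design equation V = Y Q (S₀−S) θ_c / [X (1 + k_d θ_c)] = 0.658 × 3220 × (709 − 21.1) × 13.2 / [2340 × (1 + 0.0968 × 13.2)] = 1.92×10^7 / 5330 = 3610 m³.

V ≈ 3610 m³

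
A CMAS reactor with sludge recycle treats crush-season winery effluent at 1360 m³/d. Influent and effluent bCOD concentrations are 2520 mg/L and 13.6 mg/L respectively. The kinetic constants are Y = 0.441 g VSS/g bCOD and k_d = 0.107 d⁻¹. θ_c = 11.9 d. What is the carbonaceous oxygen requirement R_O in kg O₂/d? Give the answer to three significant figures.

The observed yield is Y_obs = Y/(1 + k_d·θ_c) = 0.441 / (1 + 0.107 × 11.9) = 0.441 / 2.273 = 0.1940 g VSS per g bCOD removed.
Mass of bCOD removed per day: Q(S₀ − S) = 1360 × 2506 g/m³ = 3409 kg/d.
P_X = Y_obs·Q·(S₀ − S) = 0.1940 × 3409 = 661.3 kg VSS/d.
R_O = Q·(S₀ − S) − 1.42·P_X = 3409 − 1.42 × 661.3 = 2470 kg O₂/d.

R_O ≈ 2470 kg O₂/d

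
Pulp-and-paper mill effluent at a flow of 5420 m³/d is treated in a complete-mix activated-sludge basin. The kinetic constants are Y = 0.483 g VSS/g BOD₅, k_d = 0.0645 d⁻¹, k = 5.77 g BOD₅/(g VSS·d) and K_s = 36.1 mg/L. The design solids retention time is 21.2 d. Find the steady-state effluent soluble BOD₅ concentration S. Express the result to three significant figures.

S ≈ 1.51 mg/L

For a completely mixed reactor with recycle the Lawrence–McCarty relation gives S = K_s·(1 + k_d·θ_c) / [θ_c·(Y·k − k_d) − 1] = 36.1 × (1 + 0.0645 × 21.2) / [21.2 × (0.483 × 5.77 − 0.0645) − 1] = 85.46 / 56.72 = 1.507 mg/L.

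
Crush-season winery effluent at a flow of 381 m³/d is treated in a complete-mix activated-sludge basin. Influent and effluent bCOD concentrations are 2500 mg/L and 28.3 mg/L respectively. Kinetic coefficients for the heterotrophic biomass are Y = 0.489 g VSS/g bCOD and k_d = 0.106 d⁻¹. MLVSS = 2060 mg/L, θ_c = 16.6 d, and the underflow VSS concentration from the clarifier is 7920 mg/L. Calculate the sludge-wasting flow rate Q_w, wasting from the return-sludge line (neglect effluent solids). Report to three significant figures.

Rearranging the biomass balance for a CMAS with decay, V = Y·Q·ΔS·θ_c / [X·(1+k_d θ_c)] = 0.489 × 381 × (2500 − 28.3) × 16.6 / [2060 × (1 + 0.106 × 16.6)] = 7.64×10^6 / 5685 = 1345 m³.
θ_c = V·X/(Q_w·X_r) when wasting from the recycle, so Q_w = V·X/(θ_c·X_r) = 1345 × 2060 / (16.6 × 7920) = 21.07 m³/d.

Q_w ≈ 21.1 m³/d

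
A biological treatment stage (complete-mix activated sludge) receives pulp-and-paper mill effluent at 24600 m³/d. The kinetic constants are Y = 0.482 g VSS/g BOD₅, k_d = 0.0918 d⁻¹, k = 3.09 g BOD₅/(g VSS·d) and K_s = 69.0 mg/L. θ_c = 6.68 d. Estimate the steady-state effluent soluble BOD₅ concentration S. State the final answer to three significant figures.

For a completely mixed reactor with recycle the Lawrence–McCarty relation gives S = K_s·(1 + k_d·θ_c) / [θ_c·(Y·k − k_d) − 1] = 69.0 × (1 + 0.0918 × 6.68) / [6.68 × (0.482 × 3.09 − 0.0918) − 1] = 111.3 / 8.336 = 13.35 mg/L.

S ≈ 13.4 mg/L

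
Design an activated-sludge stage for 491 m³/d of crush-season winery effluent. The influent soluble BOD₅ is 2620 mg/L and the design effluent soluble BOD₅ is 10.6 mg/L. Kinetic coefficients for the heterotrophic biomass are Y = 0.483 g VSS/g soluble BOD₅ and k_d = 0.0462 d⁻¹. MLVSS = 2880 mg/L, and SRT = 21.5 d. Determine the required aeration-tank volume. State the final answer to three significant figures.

V ≈ 2320 m³

Rearranging the biomass balance for a CMAS with decay, V = Y·Q·ΔS·θ_c / [X·(1+k_d θ_c)] = 0.483 × 491 × (2620 − 10.6) × 21.5 / [2880 × (1 + 0.0462 × 21.5)] = 1.33×10^7 / 5741 = 2318 m³.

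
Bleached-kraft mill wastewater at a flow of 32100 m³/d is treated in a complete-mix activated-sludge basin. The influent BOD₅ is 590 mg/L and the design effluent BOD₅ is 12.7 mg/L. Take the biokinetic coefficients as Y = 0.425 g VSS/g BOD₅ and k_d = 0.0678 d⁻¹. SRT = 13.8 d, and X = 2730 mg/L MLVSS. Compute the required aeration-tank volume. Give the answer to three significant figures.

V ≈ 20600 m³

Steady-state biomass mass balance: V·X·(1 + k_d·θ_c) = Y·Q·(S₀ − S)·θ_c, so V = 0.425 × 32100 × (590 − 12.7) × 13.8 / [2730 × (1 + 0.0678 × 13.8)] = 1.09×10^8 / 5284 = 20568 m³.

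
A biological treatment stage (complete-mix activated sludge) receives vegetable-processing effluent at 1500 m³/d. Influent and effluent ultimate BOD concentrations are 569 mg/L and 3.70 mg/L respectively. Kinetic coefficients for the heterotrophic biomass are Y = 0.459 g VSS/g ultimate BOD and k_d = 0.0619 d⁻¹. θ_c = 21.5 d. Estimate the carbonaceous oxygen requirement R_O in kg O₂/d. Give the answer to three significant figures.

R_O ≈ 611 kg O₂/d

Correct the yield for decay: Y_obs = Y/(1 + k_d θ_c) = 0.459 / (1 + 0.0619 × 21.5) = 0.459 / 2.331 = 0.1969.
ΔS = 569 − 3.70 = 565.3 mg/L, so the substrate removal rate is 1500 × 565.3/1000 = 847.9 kg ultimate BOD/d.
P_X = Y_obs·Q·(S₀ − S) = 0.1969 × 847.9 = 167.0 kg VSS/d.
R_O = Q·(S₀ − S) − 1.42·P_X = 847.9 − 1.42 × 167.0 = 610.8 kg O₂/d.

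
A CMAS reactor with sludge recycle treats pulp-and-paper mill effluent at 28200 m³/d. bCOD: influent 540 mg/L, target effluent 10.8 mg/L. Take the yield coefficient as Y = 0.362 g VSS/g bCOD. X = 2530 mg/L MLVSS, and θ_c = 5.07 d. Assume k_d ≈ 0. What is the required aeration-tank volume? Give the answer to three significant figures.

With k_d = 0 the design equation reduces to V = Y Q (S₀−S) θ_c / X = 0.362 × 28200 × (540 − 10.8) × 5.07 / 2530 = 10826 m³.

V ≈ 10800 m³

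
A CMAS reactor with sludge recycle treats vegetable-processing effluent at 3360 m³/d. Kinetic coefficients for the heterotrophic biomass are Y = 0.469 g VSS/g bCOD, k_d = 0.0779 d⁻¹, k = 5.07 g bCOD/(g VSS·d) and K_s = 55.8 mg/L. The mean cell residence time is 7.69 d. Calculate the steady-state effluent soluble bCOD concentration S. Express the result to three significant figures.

S ≈ 5.35 mg/L

Effluent substrate depends only on kinetics and SRT: S = K_s(1 + k_d θ_c) / [θ_c(Yk − k_d) − 1] = 55.8 × (1 + 0.0779 × 7.69) / [7.69 × (0.469 × 5.07 − 0.0779) − 1] = 89.23 / 16.69 = 5.347 mg/L.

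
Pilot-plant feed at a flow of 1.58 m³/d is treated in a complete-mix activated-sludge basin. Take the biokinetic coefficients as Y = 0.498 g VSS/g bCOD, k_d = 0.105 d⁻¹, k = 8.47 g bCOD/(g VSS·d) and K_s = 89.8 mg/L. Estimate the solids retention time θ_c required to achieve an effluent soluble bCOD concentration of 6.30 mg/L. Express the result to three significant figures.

At the target effluent, Y k S/(K_s+S) = 0.498×8.47×6.30/96.10 = 0.2765 d⁻¹.
Then 1/θ_c = μ − k_d = 0.2765 − 0.105 = 0.1715 d⁻¹, giving θ_c = 5.830 d.

θ_c ≈ 5.83 d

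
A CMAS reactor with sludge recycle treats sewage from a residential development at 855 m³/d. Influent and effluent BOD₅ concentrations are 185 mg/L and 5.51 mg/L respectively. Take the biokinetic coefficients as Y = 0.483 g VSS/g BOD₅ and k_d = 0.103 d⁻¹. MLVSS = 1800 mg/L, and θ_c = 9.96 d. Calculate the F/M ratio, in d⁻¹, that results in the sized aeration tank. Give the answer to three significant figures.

Rearranging the biomass balance for a CMAS with decay, V = Y·Q·ΔS·θ_c / [X·(1+k_d θ_c)] = 0.483 × 855 × (185 − 5.51) × 9.96 / [1800 × (1 + 0.103 × 9.96)] = 7.38×10^5 / 3647 = 202.5 m³.
F/M = applied load / biomass = Q·S₀/(V·X) = 855 × 185 / (202.5 × 1800) = 0.4340 d⁻¹.

F/M ≈ 0.434 d⁻¹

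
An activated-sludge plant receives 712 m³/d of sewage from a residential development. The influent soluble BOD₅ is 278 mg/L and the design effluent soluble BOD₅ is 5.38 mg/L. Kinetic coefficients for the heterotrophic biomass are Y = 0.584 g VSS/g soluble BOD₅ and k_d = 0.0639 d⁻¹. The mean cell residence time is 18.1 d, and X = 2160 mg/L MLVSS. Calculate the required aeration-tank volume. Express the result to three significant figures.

V ≈ 440 m³

Rearranging the biomass balance for a CMAS with decay, V = Y·Q·ΔS·θ_c / [X·(1+k_d θ_c)] = 0.584 × 712 × (278 − 5.38) × 18.1 / [2160 × (1 + 0.0639 × 18.1)] = 2.05×10^6 / 4658 = 440.5 m³.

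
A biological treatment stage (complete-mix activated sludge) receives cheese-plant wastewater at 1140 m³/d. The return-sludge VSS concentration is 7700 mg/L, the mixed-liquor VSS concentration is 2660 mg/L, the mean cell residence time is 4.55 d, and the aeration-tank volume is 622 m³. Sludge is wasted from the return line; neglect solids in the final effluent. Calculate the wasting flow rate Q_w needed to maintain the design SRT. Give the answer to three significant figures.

Q_w = (V·X)/(θ_c X_r) = 622.0 × 2660 / (4.55 × 7700) = 47.22 m³/d.

Q_w ≈ 47.2 m³/d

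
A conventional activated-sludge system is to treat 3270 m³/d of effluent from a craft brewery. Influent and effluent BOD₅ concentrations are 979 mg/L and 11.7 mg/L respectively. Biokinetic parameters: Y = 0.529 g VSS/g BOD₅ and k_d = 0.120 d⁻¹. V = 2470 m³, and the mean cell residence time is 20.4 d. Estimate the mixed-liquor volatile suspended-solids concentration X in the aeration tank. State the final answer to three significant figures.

X ≈ 4010 mg/L

X = Y·Q·ΔS·θ_c / [V·(1 + k_d θ_c)] = 0.529 × 3270 × (979 − 11.7) × 20.4 / [2470 × (1 + 0.120 × 20.4)] = 4008 mg/L.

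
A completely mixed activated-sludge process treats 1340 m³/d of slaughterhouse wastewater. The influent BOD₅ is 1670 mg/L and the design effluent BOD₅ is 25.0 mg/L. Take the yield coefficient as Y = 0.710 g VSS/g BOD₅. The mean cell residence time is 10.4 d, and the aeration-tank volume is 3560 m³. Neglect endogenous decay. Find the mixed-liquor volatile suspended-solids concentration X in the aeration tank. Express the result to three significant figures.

Without decay, X = Y Q (S₀−S) θ_c / V = 0.710 × 1340 × (1670 − 25.0) × 10.4 / 3560 = 4572 mg/L.

X ≈ 4570 mg/L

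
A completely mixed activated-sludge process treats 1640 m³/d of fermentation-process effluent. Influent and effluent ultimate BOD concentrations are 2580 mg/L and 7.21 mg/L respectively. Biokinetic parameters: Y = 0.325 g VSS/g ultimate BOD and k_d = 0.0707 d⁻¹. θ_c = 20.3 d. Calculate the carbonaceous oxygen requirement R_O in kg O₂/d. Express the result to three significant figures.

Y_obs = Y / (1 + k_d θ_c) = 0.325 / (1 + 0.0707 × 20.3) = 0.325 / 2.435 = 0.1335.
Mass of ultimate BOD removed per day: Q(S₀ − S) = 1640 × 2573 g/m³ = 4219 kg/d.
Biomass synthesised: P_X = Y_obs × 4219 = 563.1 kg VSS/d.
R_O = Q·(S₀ − S) − 1.42·P_X = 4219 − 1.42 × 563.1 = 3420 kg O₂/d.

R_O ≈ 3420 kg O₂/d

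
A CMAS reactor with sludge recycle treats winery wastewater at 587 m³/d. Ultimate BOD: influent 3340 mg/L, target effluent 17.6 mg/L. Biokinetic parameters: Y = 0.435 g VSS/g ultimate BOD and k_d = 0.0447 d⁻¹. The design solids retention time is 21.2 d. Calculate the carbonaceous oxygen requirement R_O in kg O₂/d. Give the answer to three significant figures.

R_O ≈ 1330 kg O₂/d

The observed yield is Y_obs = Y/(1 + k_d·θ_c) = 0.435 / (1 + 0.0447 × 21.2) = 0.435 / 1.948 = 0.2233 g VSS per g ultimate BOD removed.
Mass of ultimate BOD removed per day: Q(S₀ − S) = 587 × 3322 g/m³ = 1950 kg/d.
Net sludge production P_X = 0.2233 × 1950 = 435.6 kg VSS/d.
Carbonaceous O₂ demand = substrate oxidised − cell-mass equivalent = 1950 − 1.42 × 435.6 = 1332 kg O₂/d.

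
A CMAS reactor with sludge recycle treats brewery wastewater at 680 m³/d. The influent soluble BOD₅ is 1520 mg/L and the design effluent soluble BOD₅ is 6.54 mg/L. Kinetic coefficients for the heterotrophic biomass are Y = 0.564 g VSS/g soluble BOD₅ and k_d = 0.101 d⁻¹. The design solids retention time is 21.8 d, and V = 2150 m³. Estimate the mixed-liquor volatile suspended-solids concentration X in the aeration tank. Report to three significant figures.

X = Y·Q·ΔS·θ_c / [V·(1 + k_d θ_c)] = 0.564 × 680 × (1520 − 6.54) × 21.8 / [2150 × (1 + 0.101 × 21.8)] = 1838 mg/L.

X ≈ 1840 mg/L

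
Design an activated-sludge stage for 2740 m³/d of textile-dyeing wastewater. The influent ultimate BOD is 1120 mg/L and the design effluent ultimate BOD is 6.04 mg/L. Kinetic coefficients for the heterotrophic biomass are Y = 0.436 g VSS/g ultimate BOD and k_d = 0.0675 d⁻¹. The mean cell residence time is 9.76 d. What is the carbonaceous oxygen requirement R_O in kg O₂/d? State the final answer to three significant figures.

R_O ≈ 1910 kg O₂/d

The observed yield is Y_obs = Y/(1 + k_d·θ_c) = 0.436 / (1 + 0.0675 × 9.76) = 0.436 / 1.659 = 0.2628 g VSS per g ultimate BOD removed.
Substrate removed = Q·(S₀ − S) = 2740 m³/d × (1120 − 6.04) g/m³ = 3.05×10^6 g/d = 3052 kg/d.
Biomass synthesised: P_X = Y_obs × 3052 = 802.3 kg VSS/d.
R_O = Q·(S₀ − S) − 1.42·P_X = 3052 − 1.42 × 802.3 = 1913 kg O₂/d.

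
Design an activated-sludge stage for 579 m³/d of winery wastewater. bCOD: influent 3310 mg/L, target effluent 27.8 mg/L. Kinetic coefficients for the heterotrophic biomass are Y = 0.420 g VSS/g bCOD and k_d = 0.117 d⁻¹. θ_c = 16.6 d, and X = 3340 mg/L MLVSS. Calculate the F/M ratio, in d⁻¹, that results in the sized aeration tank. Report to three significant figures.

From the SRT design equation V = Y Q (S₀−S) θ_c / [X (1 + k_d θ_c)] = 0.420 × 579 × (3310 − 27.8) × 16.6 / [3340 × (1 + 0.117 × 16.6)] = 1.32×10^7 / 9827 = 1348 m³.
F/M = Q·S₀ / (V·X) = 579 × 3310 / (1348 × 3340) = 0.4256 g bCOD·(g VSS·d)⁻¹.

F/M ≈ 0.426 d⁻¹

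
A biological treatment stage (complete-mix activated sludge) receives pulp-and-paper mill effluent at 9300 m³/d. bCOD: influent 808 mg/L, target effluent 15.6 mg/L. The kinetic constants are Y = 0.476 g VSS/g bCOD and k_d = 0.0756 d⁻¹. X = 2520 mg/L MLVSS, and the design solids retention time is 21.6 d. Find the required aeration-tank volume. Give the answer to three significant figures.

From the SRT design equation V = Y Q (S₀−S) θ_c / [X (1 + k_d θ_c)] = 0.476 × 9300 × (808 − 15.6) × 21.6 / [2520 × (1 + 0.0756 × 21.6)] = 7.58×10^7 / 6635 = 11419 m³.

V ≈ 11400 m³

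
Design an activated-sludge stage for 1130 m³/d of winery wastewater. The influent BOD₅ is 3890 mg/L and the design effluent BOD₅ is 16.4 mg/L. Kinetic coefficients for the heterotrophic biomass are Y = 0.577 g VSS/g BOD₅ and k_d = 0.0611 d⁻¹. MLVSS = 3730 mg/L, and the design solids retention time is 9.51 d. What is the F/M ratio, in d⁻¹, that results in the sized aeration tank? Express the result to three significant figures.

F/M ≈ 0.289 d⁻¹

Rearranging the biomass balance for a CMAS with decay, V = Y·Q·ΔS·θ_c / [X·(1+k_d θ_c)] = 0.577 × 1130 × (3890 − 16.4) × 9.51 / [3730 × (1 + 0.0611 × 9.51)] = 2.4×10^7 / 5897 = 4073 m³.
F/M = Q·S₀ / (V·X) = 1130 × 3890 / (4073 × 3730) = 0.2894 g BOD₅·(g VSS·d)⁻¹.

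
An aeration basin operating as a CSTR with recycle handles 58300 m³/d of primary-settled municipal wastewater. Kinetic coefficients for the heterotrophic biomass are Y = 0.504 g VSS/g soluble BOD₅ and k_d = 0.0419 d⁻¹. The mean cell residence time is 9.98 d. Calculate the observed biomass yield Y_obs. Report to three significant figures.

Y_obs ≈ 0.355 g VSS/g soluble BOD₅

The observed yield is Y_obs = Y/(1 + k_d·θ_c) = 0.504 / (1 + 0.0419 × 9.98) = 0.504 / 1.418 = 0.3554 g VSS per g soluble BOD₅ removed.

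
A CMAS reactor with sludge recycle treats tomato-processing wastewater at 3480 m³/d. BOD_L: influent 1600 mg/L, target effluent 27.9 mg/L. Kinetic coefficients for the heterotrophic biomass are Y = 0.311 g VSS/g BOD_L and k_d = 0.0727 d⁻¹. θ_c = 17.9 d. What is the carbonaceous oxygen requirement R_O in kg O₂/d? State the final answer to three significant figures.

R_O ≈ 4420 kg O₂/d

Y_obs = Y / (1 + k_d θ_c) = 0.311 / (1 + 0.0727 × 17.9) = 0.311 / 2.301 = 0.1351.
Q·(S₀ − S) = 3480 × (1600 − 27.9) × 10⁻³ = 5471 kg/d removed.
Biomass synthesised: P_X = Y_obs × 5471 = 739.3 kg VSS/d.
R_O = Q·(S₀ − S) − 1.42·P_X = 5471 − 1.42 × 739.3 = 4421 kg O₂/d.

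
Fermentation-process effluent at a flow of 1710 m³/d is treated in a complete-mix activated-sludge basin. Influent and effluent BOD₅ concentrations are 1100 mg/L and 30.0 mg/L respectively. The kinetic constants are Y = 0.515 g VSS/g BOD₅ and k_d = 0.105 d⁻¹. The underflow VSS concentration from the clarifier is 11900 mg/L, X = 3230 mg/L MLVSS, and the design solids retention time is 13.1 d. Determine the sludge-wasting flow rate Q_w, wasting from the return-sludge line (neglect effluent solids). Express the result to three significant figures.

Q_w ≈ 33.3 m³/d

Steady-state biomass mass balance: V·X·(1 + k_d·θ_c) = Y·Q·(S₀ − S)·θ_c, so V = 0.515 × 1710 × (1100 − 30.0) × 13.1 / [3230 × (1 + 0.105 × 13.1)] = 1.23×10^7 / 7673 = 1609 m³.
θ_c = V·X/(Q_w·X_r) when wasting from the recycle, so Q_w = V·X/(θ_c·X_r) = 1609 × 3230 / (13.1 × 11900) = 33.33 m³/d.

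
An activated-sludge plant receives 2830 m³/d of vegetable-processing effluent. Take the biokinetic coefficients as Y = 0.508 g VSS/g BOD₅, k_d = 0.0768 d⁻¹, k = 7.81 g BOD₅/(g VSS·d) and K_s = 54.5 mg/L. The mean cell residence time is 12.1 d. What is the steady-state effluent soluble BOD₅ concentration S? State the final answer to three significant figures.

S ≈ 2.28 mg/L

For a completely mixed reactor with recycle the Lawrence–McCarty relation gives S = K_s·(1 + k_d·θ_c) / [θ_c·(Y·k − k_d) − 1] = 54.5 × (1 + 0.0768 × 12.1) / [12.1 × (0.508 × 7.81 − 0.0768) − 1] = 105.1 / 46.08 = 2.282 mg/L.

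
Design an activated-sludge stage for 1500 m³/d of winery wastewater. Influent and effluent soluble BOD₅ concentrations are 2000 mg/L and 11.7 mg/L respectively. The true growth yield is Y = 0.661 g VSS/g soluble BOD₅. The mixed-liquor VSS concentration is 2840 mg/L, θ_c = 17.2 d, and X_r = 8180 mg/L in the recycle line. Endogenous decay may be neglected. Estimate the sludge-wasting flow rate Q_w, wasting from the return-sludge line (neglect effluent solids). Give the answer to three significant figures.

Q_w ≈ 241 m³/d

V·X = Y·Q·ΔS·θ_c gives V = 0.661 × 1500 × (2000 − 11.7) × 17.2 / 2840 = 11939 m³.
Wasting from the return line (neglecting effluent solids): Q_w = V·X / (θ_c·X_r) = 11939 × 2840 / (17.2 × 8180) = 241.0 m³/d.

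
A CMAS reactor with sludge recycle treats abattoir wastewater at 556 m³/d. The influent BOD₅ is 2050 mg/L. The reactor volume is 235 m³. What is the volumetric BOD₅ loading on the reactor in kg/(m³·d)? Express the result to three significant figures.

L_v ≈ 4.85 kg BOD₅/(m³·d)

Applied BOD₅ load per unit volume = Q·S₀/V = (556 × 2050/1000)/235.0 = 4.850 kg BOD₅·m⁻³·d⁻¹.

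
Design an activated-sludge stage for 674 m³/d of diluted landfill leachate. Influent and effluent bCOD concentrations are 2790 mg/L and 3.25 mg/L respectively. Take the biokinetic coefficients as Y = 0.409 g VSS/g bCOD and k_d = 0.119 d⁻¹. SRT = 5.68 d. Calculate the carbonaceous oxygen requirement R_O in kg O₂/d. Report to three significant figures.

Observed yield with endogenous decay: Y_obs = Y / (1 + k_d·θ_c) = 0.409 / (1 + 0.119 × 5.68) = 0.409 / 1.676 = 0.2440 g VSS/g bCOD.
Substrate removed = Q·(S₀ − S) = 674 m³/d × (2790 − 3.25) g/m³ = 1.88×10^6 g/d = 1878 kg/d.
P_X = Y_obs·Q·(S₀ − S) = 0.2440 × 1878 = 458.4 kg VSS/d.
R_O = Q·(S₀ − S) − 1.42·P_X = 1878 − 1.42 × 458.4 = 1227 kg O₂/d.

R_O ≈ 1230 kg O₂/d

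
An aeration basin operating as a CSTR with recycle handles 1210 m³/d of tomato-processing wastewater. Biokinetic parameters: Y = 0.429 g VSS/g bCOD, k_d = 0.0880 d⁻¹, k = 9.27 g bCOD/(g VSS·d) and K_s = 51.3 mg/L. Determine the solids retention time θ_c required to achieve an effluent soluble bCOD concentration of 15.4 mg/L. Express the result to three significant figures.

θ_c ≈ 1.20 d

Specific growth rate at S = 15.4 mg/L: μ = YkS/(K_s+S) = 0.429·9.27·15.4/(51.3+15.4) = 0.9182 d⁻¹.
Then 1/θ_c = μ − k_d = 0.9182 − 0.0880 = 0.8302 d⁻¹, giving θ_c = 1.205 d.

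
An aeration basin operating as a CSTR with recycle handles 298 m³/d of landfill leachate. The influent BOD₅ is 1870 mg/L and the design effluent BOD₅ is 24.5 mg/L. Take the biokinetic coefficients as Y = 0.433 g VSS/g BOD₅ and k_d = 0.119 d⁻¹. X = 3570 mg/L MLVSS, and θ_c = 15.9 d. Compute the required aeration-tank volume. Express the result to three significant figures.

Steady-state biomass mass balance: V·X·(1 + k_d·θ_c) = Y·Q·(S₀ − S)·θ_c, so V = 0.433 × 298 × (1870 − 24.5) × 15.9 / [3570 × (1 + 0.119 × 15.9)] = 3.79×10^6 / 10325 = 366.7 m³.

V ≈ 367 m³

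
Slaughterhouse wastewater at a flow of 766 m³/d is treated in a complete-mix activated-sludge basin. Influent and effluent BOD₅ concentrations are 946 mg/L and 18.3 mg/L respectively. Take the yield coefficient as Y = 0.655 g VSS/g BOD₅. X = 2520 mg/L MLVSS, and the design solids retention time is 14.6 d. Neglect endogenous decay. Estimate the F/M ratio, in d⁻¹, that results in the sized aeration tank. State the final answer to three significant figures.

With k_d = 0 the design equation reduces to V = Y Q (S₀−S) θ_c / X = 0.655 × 766 × (946 − 18.3) × 14.6 / 2520 = 2697 m³.
Food-to-microorganism ratio F/M = Q S₀ / (V X) = 766 × 946 / (2697 × 2520) = 0.1066 d⁻¹.

F/M ≈ 0.107 d⁻¹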